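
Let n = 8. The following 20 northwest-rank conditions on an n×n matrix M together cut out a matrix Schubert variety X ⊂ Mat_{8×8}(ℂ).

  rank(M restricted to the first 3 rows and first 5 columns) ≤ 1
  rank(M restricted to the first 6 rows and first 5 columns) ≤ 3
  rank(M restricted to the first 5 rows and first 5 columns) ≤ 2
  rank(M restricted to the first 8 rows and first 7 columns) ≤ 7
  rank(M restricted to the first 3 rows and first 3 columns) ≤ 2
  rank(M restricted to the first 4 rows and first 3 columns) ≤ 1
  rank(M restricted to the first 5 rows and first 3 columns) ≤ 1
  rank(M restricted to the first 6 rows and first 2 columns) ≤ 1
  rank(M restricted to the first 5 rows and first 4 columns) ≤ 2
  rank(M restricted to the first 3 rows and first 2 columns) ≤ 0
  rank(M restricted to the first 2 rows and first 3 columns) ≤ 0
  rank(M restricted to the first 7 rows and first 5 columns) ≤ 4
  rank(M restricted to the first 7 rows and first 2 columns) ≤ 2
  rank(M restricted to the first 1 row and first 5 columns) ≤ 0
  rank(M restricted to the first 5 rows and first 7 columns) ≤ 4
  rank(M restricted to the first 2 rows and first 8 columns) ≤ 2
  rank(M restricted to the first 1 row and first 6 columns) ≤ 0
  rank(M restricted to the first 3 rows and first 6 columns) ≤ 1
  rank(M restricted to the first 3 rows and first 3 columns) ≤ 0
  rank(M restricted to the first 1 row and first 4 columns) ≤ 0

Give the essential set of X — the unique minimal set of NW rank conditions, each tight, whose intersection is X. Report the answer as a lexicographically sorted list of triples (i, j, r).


Recovering R(i,j) via the rank-extension bound from the 20 conditions:

  row 1: 0 0 0 0 0 0 1 1
  row 2: 0 0 0 1 1 1 2 2
  row 3: 0 0 0 1 1 1 2 3
  row 4: 1 1 1 2 2 2 3 4
  row 5: 1 1 1 2 2 3 4 5
  row 6: 1 1 2 3 3 4 5 6
  row 7: 1 2 3 4 4 5 6 7
  row 8: 1 2 3 4 5 6 7 8

so w = (7, 4, 8, 1, 6, 3, 2, 5).

Fulton essential set (6 of the 18 Rothe cells):

[(1, 6, 0), (3, 3, 0), (3, 6, 1), (5, 3, 1), (5, 5, 2), (6, 2, 1)]


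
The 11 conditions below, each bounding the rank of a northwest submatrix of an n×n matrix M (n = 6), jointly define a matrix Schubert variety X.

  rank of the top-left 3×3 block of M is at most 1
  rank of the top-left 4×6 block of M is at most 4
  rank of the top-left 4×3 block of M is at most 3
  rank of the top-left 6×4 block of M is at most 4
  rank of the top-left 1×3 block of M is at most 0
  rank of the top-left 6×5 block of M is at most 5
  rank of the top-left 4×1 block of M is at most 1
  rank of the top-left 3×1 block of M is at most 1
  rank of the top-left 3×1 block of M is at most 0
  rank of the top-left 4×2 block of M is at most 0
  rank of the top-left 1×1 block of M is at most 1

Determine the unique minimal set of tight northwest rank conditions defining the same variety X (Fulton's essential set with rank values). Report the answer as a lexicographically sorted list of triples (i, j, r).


Reconstructing r_w from the 11 given conditions:

  row 1: 0 | 0 | 0 | 1 | 1 | 1
  row 2: 0 | 0 | 1 | 2 | 2 | 2
  row 3: 0 | 0 | 1 | 2 | 3 | 3
  row 4: 0 | 0 | 1 | 2 | 3 | 4
  row 5: 1 | 1 | 2 | 3 | 4 | 5
  row 6: 1 | 2 | 3 | 4 | 5 | 6

reading off 1-entries of Δ²R: w = (4, 3, 5, 6, 1, 2).

2 SE-corners of the 9-cell Rothe diagram give Ess(w):

[(1, 3, 0), (4, 2, 0)]


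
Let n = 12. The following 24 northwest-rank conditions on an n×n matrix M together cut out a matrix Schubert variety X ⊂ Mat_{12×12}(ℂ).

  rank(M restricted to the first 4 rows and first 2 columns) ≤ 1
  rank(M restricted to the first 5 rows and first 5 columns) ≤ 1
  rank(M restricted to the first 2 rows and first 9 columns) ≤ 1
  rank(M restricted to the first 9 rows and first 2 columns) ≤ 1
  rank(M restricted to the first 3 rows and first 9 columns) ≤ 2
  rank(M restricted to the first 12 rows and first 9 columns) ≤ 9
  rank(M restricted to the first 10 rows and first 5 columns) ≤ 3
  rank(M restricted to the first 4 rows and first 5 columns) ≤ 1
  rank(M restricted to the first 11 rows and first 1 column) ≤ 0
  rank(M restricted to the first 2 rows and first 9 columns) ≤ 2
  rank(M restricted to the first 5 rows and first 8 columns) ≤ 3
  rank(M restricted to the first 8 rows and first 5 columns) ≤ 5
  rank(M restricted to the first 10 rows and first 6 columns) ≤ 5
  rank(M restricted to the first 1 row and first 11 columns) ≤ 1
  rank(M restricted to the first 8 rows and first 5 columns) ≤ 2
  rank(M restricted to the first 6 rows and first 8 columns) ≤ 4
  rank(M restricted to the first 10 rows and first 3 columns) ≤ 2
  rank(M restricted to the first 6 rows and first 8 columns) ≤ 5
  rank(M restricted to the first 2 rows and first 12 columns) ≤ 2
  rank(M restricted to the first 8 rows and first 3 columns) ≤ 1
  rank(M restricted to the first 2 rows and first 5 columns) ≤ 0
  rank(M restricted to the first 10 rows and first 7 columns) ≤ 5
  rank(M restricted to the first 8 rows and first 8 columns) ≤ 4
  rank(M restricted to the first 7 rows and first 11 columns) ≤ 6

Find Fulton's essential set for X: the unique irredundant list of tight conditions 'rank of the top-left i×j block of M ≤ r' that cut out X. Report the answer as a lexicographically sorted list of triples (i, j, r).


Recovering R(i,j) via the rank-extension bound from the 24 conditions:

  0 0 0 0 0 1 1 1 1 1 1 1
  0 0 0 0 0 1 1 1 1 2 2 2
  0 1 1 1 1 2 2 2 2 3 3 3
  0 1 1 1 1 2 3 3 3 4 4 4
  0 1 1 1 1 2 3 3 4 5 5 5
  0 1 1 2 2 3 4 4 5 6 6 6
  0 1 1 2 2 3 4 4 5 6 6 7
  0 1 1 2 2 3 4 4 5 6 7 8
  0 1 2 3 3 4 5 5 6 7 8 9
  0 1 2 3 3 4 5 6 7 8 9 10
  0 1 2 3 4 5 6 7 8 9 10 11
  1 2 3 4 5 6 7 8 9 10 11 12

giving w = (6, 10, 2, 7, 9, 4, 12, 11, 3, 8, 5, 1) via Δ²R.

Rothe diagram D(w) (38 cells), 10 SE-corners (essential conditions):

[(2, 5, 0), (2, 9, 1), (5, 5, 1), (5, 8, 3), (7, 11, 6), (8, 3, 1), (8, 5, 2), (8, 8, 4), (10, 5, 3), (11, 1, 0)]


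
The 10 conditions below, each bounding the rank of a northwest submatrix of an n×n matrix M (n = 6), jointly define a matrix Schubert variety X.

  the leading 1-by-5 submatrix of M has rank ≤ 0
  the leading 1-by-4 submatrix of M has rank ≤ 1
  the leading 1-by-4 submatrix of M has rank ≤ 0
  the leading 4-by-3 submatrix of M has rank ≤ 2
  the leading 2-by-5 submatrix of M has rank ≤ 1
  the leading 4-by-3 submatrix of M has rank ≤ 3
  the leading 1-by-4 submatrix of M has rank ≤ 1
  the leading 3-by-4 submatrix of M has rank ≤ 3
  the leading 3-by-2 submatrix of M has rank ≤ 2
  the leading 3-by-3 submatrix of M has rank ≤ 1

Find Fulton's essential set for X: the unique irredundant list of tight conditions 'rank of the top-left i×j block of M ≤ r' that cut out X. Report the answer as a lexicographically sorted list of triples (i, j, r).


The tightest implied rank at each (i,j), from the 10 conditions:

  row 1: 0, 0, 0, 0, 0, 1
  row 2: 1, 1, 1, 1, 1, 2
  row 3: 1, 1, 1, 2, 2, 3
  row 4: 1, 2, 2, 3, 3, 4
  row 5: 1, 2, 3, 4, 4, 5
  row 6: 1, 2, 3, 4, 5, 6

giving w = (6, 1, 4, 2, 3, 5) via Δ²R.

Rothe diagram D(w) (7 cells), 2 SE-corners (essential conditions):

[(1, 5, 0), (3, 3, 1)]


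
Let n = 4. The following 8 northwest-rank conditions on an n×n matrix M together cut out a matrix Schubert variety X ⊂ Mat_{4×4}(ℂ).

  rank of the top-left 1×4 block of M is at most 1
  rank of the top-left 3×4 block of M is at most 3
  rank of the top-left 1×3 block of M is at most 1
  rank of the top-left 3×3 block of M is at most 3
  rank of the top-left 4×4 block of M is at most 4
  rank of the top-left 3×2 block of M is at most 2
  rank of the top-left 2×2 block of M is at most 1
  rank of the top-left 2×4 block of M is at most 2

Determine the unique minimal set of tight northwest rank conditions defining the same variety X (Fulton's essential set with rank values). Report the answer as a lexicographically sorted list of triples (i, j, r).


Computing R[i][j] = min implied NW-rank bound (n=4, 8 conditions):

  1  1  1  1
  1  1  2  2
  1  2  3  3
  1  2  3  4

reading off 1-entries of Δ²R: w = (1, 3, 2, 4).

ℓ(w)=1; the 1 essential cell (i,j,r):

[(2, 2, 1)]


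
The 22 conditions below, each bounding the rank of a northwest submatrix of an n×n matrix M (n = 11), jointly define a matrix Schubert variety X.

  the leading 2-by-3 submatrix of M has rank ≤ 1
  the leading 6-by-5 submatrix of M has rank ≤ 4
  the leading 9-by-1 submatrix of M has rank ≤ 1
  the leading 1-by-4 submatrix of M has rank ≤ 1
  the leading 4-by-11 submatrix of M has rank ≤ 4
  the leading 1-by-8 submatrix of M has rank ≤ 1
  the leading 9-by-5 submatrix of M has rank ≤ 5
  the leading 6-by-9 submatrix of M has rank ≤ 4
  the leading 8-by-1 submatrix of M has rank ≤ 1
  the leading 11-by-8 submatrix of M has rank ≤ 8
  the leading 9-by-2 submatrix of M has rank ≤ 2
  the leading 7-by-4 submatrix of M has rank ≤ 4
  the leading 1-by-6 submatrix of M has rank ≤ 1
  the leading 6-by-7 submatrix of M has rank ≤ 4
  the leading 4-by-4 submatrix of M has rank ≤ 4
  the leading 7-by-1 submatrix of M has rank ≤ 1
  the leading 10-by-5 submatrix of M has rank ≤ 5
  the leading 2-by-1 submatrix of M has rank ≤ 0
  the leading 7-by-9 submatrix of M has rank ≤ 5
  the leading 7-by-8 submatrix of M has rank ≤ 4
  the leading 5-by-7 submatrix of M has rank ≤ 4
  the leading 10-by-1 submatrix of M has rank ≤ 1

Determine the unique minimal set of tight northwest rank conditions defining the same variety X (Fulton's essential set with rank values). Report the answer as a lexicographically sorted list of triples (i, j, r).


The tightest implied rank at each (i,j), from the 22 conditions:

  0  1  1  1  1  1  1  1  1  1  1
  0  1  1  2  2  2  2  2  2  2  2
  1  2  2  3  3  3  3  3  3  3  3
  1  2  3  4  4  4  4  4  4  4  4
  1  2  3  4  4  4  4  4  4  5  5
  1  2  3  4  4  4  4  4  4  5  6
  1  2  3  4  4  4  4  4  5  6  7
  1  2  3  4  5  5  5  5  6  7  8
  1  2  3  4  5  6  6  6  7  8  9
  1  2  3  4  5  6  7  7  8  9  10
  1  2  3  4  5  6  7  8  9  10  11

hence w(1..11) = (2, 4, 1, 3, 10, 11, 9, 5, 6, 7, 8).

Fulton essential set (4 of the 17 Rothe cells):

[(2, 1, 0), (2, 3, 1), (6, 9, 4), (7, 8, 4)]


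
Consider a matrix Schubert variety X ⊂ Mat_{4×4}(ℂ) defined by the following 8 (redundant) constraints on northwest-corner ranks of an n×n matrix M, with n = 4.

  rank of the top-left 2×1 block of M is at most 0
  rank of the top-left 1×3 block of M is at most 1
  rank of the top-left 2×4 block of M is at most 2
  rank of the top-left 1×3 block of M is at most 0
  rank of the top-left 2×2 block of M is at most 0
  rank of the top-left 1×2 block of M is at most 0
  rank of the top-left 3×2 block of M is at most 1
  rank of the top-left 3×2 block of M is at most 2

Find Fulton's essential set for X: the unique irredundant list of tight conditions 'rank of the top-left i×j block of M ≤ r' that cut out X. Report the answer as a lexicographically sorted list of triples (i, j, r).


Computing R[i][j] = min implied NW-rank bound (n=4, 8 conditions):

  i=1: 0  0  0  1
  i=2: 0  0  1  2
  i=3: 1  1  2  3
  i=4: 1  2  3  4

the unique w with this rank table is (4, 3, 1, 2).

D(w) has 5 cells with 2 SE-corners; essential set:

[(1, 3, 0), (2, 2, 0)]


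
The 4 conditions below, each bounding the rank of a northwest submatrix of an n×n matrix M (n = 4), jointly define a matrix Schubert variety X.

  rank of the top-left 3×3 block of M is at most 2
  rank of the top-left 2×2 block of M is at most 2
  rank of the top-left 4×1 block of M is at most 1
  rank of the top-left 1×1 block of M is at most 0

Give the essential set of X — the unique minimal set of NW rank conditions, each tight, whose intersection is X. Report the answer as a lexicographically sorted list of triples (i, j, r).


Computing R[i][j] = min implied NW-rank bound (n=4, 4 conditions):

  R[1]: 0 | 1 | 1 | 1
  R[2]: 1 | 2 | 2 | 2
  R[3]: 1 | 2 | 2 | 3
  R[4]: 1 | 2 | 3 | 4

hence w(1..4) = (2, 1, 4, 3).

D(w) has 2 cells with 2 SE-corners; essential set:

[(1, 1, 0), (3, 3, 2)]


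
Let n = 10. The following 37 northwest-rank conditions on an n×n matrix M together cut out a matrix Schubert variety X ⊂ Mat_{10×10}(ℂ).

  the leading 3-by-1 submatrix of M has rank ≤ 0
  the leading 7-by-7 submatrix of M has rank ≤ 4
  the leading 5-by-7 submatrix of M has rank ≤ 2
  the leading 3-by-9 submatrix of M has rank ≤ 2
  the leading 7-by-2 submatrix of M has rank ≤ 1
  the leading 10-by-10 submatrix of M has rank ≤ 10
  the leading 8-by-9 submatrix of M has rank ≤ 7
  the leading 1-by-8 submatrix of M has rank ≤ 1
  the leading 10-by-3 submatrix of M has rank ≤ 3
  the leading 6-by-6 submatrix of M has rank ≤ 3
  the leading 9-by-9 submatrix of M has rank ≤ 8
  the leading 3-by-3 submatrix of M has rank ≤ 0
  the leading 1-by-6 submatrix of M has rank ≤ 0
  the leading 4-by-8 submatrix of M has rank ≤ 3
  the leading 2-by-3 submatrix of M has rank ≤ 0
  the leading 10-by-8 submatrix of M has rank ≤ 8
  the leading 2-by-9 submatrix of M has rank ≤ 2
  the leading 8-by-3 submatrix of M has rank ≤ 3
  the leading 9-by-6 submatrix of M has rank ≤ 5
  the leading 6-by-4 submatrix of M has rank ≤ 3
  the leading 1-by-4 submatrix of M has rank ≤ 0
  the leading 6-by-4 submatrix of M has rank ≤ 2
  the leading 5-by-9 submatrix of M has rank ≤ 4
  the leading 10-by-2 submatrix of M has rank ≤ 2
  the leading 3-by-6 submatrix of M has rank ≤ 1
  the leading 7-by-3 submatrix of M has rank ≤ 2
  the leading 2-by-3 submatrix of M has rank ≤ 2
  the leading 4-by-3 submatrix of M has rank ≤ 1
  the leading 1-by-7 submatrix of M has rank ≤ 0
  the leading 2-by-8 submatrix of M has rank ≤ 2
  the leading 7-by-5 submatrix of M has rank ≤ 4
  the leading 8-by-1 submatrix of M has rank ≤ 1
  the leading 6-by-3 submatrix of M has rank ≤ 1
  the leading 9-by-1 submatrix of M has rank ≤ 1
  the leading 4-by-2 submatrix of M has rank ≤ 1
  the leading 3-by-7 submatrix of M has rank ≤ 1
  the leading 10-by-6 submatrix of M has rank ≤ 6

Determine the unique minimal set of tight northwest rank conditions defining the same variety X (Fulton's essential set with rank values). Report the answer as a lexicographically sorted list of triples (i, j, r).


Recovering R(i,j) via the rank-extension bound from the 37 conditions:

  i=1: 0  0  0  0  0  0  0  1  1  1
  i=2: 0  0  0  1  1  1  1  2  2  2
  i=3: 0  0  0  1  1  1  1  2  2  3
  i=4: 1  1  1  2  2  2  2  3  3  4
  i=5: 1  1  1  2  2  2  2  3  4  5
  i=6: 1  1  1  2  3  3  3  4  5  6
  i=7: 1  1  2  3  4  4  4  5  6  7
  i=8: 1  2  3  4  5  5  5  6  7  8
  i=9: 1  2  3  4  5  5  6  7  8  9
  i=10: 1  2  3  4  5  6  7  8  9  10

so w = (8, 4, 10, 1, 9, 5, 3, 2, 7, 6).

D(w) has 26 cells with 8 SE-corners; essential set:

[(1, 7, 0), (3, 3, 0), (3, 7, 1), (3, 9, 2), (5, 7, 2), (6, 3, 1), (7, 2, 1), (9, 6, 5)]


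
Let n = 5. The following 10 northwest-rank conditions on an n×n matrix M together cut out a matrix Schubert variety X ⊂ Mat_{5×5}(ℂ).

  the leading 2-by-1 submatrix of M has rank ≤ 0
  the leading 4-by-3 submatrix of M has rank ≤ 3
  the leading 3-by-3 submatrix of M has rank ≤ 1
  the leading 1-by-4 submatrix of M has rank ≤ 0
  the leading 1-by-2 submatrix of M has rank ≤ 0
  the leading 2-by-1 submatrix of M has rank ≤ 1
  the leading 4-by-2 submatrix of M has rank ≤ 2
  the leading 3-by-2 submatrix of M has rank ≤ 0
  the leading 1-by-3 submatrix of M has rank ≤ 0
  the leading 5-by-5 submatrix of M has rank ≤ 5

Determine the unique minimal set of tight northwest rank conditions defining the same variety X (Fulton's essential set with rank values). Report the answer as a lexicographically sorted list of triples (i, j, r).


Rank table r_w(5×5) implied by the 10 constraints:

  0 0 0 0 1
  0 0 1 1 2
  0 0 1 2 3
  1 1 2 3 4
  1 2 3 4 5

so w = (5, 3, 4, 1, 2).

ℓ(w)=8; the 2 essential cells (i,j,r):

[(1, 4, 0), (3, 2, 0)]


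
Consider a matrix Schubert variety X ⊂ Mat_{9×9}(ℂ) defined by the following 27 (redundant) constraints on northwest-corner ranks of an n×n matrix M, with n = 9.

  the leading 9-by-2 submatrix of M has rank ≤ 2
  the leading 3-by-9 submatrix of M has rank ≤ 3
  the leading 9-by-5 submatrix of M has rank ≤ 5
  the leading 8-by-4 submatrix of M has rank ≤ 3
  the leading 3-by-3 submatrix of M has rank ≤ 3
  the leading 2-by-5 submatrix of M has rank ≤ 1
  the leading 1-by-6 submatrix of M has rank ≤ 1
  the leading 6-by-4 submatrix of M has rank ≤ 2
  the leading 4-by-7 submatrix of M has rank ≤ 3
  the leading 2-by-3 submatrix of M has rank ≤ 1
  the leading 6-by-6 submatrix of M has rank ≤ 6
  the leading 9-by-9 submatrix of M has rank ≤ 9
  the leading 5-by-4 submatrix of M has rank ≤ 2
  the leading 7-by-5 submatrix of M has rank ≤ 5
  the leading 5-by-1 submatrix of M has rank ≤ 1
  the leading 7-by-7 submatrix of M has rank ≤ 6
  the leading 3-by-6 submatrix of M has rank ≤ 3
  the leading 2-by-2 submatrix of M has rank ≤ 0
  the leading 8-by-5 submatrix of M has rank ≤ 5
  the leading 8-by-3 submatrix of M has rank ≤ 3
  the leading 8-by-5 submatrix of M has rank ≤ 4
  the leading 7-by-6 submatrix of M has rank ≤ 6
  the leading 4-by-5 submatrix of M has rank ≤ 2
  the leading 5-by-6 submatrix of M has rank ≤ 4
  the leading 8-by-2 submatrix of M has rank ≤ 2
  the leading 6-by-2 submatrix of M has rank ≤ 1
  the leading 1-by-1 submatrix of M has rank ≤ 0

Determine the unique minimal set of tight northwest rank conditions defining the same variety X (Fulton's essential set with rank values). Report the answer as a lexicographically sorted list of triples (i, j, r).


Rank table r_w(9×9) implied by the 27 constraints:

  row 1: 0, 0, 1, 1, 1, 1, 1, 1, 1
  row 2: 0, 0, 1, 1, 1, 2, 2, 2, 2
  row 3: 1, 1, 2, 2, 2, 3, 3, 3, 3
  row 4: 1, 1, 2, 2, 2, 3, 3, 4, 4
  row 5: 1, 1, 2, 2, 3, 4, 4, 5, 5
  row 6: 1, 1, 2, 2, 3, 4, 5, 6, 6
  row 7: 1, 2, 3, 3, 4, 5, 6, 7, 7
  row 8: 1, 2, 3, 3, 4, 5, 6, 7, 8
  row 9: 1, 2, 3, 4, 5, 6, 7, 8, 9

second differences of R give the permutation w = (3, 6, 1, 8, 5, 7, 2, 9, 4).

D(w) has 15 cells with 7 SE-corners; essential set:

[(2, 2, 0), (2, 5, 1), (4, 5, 2), (4, 7, 3), (6, 2, 1), (6, 4, 2), (8, 4, 3)]


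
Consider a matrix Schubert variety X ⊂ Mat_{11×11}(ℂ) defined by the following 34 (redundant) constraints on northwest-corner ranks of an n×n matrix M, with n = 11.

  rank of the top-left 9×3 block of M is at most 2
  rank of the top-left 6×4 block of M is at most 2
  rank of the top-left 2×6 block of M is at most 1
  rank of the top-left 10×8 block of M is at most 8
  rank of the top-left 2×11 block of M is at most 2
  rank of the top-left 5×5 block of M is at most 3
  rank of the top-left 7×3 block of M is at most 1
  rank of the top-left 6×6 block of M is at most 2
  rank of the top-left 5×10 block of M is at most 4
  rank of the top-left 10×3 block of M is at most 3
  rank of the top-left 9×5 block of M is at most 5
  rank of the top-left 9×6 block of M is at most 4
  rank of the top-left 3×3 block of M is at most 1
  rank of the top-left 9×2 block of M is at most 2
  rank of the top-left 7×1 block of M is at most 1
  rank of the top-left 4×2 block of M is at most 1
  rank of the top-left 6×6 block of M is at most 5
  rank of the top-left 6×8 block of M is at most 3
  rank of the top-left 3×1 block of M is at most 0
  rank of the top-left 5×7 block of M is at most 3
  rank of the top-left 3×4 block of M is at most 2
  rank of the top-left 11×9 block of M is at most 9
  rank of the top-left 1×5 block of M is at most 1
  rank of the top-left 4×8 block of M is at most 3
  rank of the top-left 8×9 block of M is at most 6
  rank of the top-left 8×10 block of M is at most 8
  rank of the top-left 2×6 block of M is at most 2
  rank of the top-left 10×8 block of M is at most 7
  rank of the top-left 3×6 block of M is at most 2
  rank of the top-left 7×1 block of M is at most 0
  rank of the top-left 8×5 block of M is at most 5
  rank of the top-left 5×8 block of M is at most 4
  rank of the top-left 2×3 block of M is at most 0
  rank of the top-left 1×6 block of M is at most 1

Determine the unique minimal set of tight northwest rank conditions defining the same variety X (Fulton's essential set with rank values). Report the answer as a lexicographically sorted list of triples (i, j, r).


The tightest implied rank at each (i,j), from the 34 conditions:

  0 0 0 1 1 1 1 1 1 1 1
  0 0 0 1 1 1 2 2 2 2 2
  0 1 1 2 2 2 3 3 3 3 3
  0 1 1 2 2 2 3 3 4 4 4
  0 1 1 2 2 2 3 3 4 4 5
  0 1 1 2 2 2 3 3 4 5 6
  0 1 1 2 3 3 4 4 5 6 7
  1 2 2 3 4 4 5 5 6 7 8
  1 2 2 3 4 4 5 6 7 8 9
  1 2 3 4 5 5 6 7 8 9 10
  1 2 3 4 5 6 7 8 9 10 11

giving w = (4, 7, 2, 9, 11, 10, 5, 1, 8, 3, 6) via Δ²R.

Fulton essential set (9 of the 29 Rothe cells):

[(2, 3, 0), (2, 6, 1), (5, 10, 4), (6, 6, 2), (6, 8, 3), (7, 1, 0), (7, 3, 1), (9, 3, 2), (9, 6, 4)]


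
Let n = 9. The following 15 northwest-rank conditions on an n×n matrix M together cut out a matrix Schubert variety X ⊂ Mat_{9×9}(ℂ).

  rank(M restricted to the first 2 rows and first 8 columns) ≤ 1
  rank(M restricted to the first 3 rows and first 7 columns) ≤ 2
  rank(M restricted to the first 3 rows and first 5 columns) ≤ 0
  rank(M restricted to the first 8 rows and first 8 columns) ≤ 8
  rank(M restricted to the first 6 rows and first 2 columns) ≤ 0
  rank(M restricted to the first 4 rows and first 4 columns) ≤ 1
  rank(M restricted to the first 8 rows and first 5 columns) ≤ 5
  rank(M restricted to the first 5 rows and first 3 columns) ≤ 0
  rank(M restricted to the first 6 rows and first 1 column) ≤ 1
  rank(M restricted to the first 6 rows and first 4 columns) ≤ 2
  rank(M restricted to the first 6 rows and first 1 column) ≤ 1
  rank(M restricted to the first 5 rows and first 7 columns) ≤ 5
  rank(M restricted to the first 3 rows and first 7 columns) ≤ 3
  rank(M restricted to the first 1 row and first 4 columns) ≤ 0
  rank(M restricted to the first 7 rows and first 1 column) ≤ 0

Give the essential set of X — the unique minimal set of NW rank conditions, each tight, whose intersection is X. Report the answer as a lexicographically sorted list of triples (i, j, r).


Recovering R(i,j) via the rank-extension bound from the 15 conditions:

  0  0  0  0  0  1  1  1  1
  0  0  0  0  0  1  1  1  2
  0  0  0  0  0  1  2  2  3
  0  0  0  1  1  2  3  3  4
  0  0  0  1  2  3  4  4  5
  0  0  1  2  3  4  5  5  6
  0  1  2  3  4  5  6  6  7
  1  2  3  4  5  6  7  7  8
  1  2  3  4  5  6  7  8  9

the unique w with this rank table is (6, 9, 7, 4, 5, 3, 2, 1, 8).

Fulton essential set (5 of the 26 Rothe cells):

[(2, 8, 1), (3, 5, 0), (5, 3, 0), (6, 2, 0), (7, 1, 0)]


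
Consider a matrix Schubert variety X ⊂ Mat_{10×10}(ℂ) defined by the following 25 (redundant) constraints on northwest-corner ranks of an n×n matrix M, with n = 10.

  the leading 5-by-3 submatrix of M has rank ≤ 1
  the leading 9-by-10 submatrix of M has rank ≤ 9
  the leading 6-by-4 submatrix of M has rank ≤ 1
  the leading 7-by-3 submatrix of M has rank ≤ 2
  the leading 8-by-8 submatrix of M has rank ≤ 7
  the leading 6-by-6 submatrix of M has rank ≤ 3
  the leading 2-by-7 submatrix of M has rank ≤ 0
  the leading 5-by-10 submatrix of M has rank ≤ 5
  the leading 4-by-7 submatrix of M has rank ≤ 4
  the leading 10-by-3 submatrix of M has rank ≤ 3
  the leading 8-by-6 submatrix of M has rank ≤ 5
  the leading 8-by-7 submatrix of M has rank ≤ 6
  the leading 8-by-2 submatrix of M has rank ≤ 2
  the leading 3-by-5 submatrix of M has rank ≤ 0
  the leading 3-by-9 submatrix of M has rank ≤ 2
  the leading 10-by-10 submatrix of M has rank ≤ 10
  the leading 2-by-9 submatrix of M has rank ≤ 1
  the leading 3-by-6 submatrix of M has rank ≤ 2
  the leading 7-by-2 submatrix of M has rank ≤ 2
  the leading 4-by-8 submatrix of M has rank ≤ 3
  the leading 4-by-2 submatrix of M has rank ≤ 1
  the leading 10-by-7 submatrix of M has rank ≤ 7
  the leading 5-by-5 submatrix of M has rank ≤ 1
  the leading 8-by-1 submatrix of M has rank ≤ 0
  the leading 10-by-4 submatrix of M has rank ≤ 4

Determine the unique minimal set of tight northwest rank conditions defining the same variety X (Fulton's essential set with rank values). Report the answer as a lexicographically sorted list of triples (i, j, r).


Recovering R(i,j) via the rank-extension bound from the 25 conditions:

  row 1: 0, 0, 0, 0, 0, 0, 0, 1, 1, 1
  row 2: 0, 0, 0, 0, 0, 0, 0, 1, 1, 2
  row 3: 0, 0, 0, 0, 0, 1, 1, 2, 2, 3
  row 4: 0, 1, 1, 1, 1, 2, 2, 3, 3, 4
  row 5: 0, 1, 1, 1, 1, 2, 3, 4, 4, 5
  row 6: 0, 1, 1, 1, 2, 3, 4, 5, 5, 6
  row 7: 0, 1, 2, 2, 3, 4, 5, 6, 6, 7
  row 8: 0, 1, 2, 3, 4, 5, 6, 7, 7, 8
  row 9: 1, 2, 3, 4, 5, 6, 7, 8, 8, 9
  row 10: 1, 2, 3, 4, 5, 6, 7, 8, 9, 10

so w = (8, 10, 6, 2, 7, 5, 3, 4, 1, 9).

Rothe diagram D(w) (30 cells), 6 SE-corners (essential conditions):

[(2, 7, 0), (2, 9, 1), (3, 5, 0), (5, 5, 1), (6, 4, 1), (8, 1, 0)]


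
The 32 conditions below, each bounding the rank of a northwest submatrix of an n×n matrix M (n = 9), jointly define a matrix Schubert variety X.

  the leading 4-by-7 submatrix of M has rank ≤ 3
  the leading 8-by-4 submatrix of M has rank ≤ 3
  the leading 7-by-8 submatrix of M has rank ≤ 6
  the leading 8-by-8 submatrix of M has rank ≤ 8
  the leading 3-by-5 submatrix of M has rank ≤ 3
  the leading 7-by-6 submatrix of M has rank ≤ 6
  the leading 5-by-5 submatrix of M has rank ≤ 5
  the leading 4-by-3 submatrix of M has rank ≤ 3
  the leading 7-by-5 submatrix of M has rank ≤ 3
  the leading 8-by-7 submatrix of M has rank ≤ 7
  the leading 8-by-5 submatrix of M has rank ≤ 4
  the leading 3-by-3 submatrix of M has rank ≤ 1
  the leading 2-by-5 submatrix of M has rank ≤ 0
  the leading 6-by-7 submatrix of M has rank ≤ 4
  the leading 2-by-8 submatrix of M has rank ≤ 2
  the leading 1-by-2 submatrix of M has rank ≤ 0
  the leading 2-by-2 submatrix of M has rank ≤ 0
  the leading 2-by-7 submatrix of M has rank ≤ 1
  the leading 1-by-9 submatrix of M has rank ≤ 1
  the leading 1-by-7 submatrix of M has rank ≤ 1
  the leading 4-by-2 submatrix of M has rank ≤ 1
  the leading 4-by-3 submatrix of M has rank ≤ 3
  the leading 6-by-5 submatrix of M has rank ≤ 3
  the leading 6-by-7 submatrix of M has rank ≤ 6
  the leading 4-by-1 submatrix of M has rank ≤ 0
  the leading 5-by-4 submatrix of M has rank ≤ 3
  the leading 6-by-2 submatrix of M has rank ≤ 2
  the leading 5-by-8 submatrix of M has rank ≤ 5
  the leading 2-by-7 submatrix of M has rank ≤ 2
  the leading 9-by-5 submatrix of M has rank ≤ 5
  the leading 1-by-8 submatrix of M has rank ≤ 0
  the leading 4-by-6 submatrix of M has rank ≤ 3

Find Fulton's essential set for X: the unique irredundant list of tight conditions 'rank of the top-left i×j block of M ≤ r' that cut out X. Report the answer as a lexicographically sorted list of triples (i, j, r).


Recovering R(i,j) via the rank-extension bound from the 32 conditions:

  i=1: 0 0 0 0 0 0 0 0 1
  i=2: 0 0 0 0 0 1 1 1 2
  i=3: 0 1 1 1 1 2 2 2 3
  i=4: 0 1 2 2 2 3 3 3 4
  i=5: 1 2 3 3 3 4 4 4 5
  i=6: 1 2 3 3 3 4 4 5 6
  i=7: 1 2 3 3 3 4 5 6 7
  i=8: 1 2 3 3 4 5 6 7 8
  i=9: 1 2 3 4 5 6 7 8 9

giving w = (9, 6, 2, 3, 1, 8, 7, 5, 4) via Δ²R.

Rothe diagram D(w) (21 cells), 6 SE-corners (essential conditions):

[(1, 8, 0), (2, 5, 0), (4, 1, 0), (6, 7, 4), (7, 5, 3), (8, 4, 3)]


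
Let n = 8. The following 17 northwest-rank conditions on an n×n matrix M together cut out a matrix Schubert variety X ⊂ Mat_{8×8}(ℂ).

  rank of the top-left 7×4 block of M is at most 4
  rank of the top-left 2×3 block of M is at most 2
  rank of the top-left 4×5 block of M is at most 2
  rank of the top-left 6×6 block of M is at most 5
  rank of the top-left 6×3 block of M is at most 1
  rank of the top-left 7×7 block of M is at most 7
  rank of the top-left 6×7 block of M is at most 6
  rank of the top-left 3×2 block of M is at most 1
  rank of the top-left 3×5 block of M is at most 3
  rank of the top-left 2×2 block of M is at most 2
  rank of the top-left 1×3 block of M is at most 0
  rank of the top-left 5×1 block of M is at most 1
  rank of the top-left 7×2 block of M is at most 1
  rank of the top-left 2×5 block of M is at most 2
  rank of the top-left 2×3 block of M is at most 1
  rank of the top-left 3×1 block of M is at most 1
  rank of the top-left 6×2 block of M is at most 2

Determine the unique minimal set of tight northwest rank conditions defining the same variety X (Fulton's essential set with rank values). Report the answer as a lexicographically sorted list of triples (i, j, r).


Propagating the 17 rank bounds to every northwest block:

  i=1: 0 | 0 | 0 | 1 | 1 | 1 | 1 | 1
  i=2: 1 | 1 | 1 | 2 | 2 | 2 | 2 | 2
  i=3: 1 | 1 | 1 | 2 | 2 | 3 | 3 | 3
  i=4: 1 | 1 | 1 | 2 | 2 | 3 | 4 | 4
  i=5: 1 | 1 | 1 | 2 | 3 | 4 | 5 | 5
  i=6: 1 | 1 | 1 | 2 | 3 | 4 | 5 | 6
  i=7: 1 | 1 | 2 | 3 | 4 | 5 | 6 | 7
  i=8: 1 | 2 | 3 | 4 | 5 | 6 | 7 | 8

reading off 1-entries of Δ²R: w = (4, 1, 6, 7, 5, 8, 3, 2).

|D(w)|=14, |Ess(w)|=4:

[(1, 3, 0), (4, 5, 2), (6, 3, 1), (7, 2, 1)]


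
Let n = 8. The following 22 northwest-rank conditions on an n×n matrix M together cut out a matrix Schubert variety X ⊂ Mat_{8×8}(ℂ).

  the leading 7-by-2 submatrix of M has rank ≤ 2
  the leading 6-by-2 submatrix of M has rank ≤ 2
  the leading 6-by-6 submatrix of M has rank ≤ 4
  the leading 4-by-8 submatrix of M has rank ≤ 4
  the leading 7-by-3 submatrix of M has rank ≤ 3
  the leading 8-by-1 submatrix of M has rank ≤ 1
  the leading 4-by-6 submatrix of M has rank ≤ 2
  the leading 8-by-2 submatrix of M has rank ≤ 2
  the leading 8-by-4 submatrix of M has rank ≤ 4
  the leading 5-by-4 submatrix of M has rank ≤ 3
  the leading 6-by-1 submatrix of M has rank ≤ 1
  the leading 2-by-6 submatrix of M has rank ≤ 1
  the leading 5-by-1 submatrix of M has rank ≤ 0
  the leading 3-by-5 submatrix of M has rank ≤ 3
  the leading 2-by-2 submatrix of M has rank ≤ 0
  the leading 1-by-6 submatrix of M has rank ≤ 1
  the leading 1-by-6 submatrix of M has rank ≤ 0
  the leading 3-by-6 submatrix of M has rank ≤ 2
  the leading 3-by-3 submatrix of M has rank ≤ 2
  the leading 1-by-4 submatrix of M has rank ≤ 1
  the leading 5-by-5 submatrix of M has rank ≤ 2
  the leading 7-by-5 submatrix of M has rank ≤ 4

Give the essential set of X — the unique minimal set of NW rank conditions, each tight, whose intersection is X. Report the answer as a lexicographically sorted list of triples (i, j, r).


Computing R[i][j] = min implied NW-rank bound (n=8, 22 conditions):

  i=1: 0  0  0  0  0  0  1  1
  i=2: 0  0  1  1  1  1  2  2
  i=3: 0  1  2  2  2  2  3  3
  i=4: 0  1  2  2  2  2  3  4
  i=5: 0  1  2  2  2  3  4  5
  i=6: 1  2  3  3  3  4  5  6
  i=7: 1  2  3  4  4  5  6  7
  i=8: 1  2  3  4  5  6  7  8

reading off 1-entries of Δ²R: w = (7, 3, 2, 8, 6, 1, 4, 5).

D(w) has 16 cells with 5 SE-corners; essential set:

[(1, 6, 0), (2, 2, 0), (4, 6, 2), (5, 1, 0), (5, 5, 2)]


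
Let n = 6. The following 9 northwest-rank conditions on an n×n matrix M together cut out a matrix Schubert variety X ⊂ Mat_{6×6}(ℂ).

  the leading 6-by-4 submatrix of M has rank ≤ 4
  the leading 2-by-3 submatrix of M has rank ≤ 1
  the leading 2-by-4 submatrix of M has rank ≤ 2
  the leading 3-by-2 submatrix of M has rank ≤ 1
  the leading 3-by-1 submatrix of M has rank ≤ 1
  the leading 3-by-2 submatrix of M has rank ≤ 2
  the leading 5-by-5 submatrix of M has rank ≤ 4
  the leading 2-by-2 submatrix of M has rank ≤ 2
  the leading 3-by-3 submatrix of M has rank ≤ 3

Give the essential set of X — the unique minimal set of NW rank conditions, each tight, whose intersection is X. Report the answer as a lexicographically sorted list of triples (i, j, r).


Propagating the 9 rank bounds to every northwest block:

  R[1]: 1 1 1 1 1 1
  R[2]: 1 1 1 2 2 2
  R[3]: 1 1 2 3 3 3
  R[4]: 1 2 3 4 4 4
  R[5]: 1 2 3 4 4 5
  R[6]: 1 2 3 4 5 6

reading off 1-entries of Δ²R: w = (1, 4, 3, 2, 6, 5).

3 SE-corners of the 4-cell Rothe diagram give Ess(w):

[(2, 3, 1), (3, 2, 1), (5, 5, 4)]


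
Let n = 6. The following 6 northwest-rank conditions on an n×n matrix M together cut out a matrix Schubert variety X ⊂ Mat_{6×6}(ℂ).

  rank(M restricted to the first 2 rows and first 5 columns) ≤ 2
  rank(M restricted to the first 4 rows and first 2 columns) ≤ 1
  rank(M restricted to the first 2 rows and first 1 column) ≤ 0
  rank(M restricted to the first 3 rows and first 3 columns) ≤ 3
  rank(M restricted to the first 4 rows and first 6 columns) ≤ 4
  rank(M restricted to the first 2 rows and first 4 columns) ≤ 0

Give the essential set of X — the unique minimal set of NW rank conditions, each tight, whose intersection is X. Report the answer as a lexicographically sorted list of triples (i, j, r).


Propagating the 6 rank bounds to every northwest block:

  R[1]: 0 0 0 0 1 1
  R[2]: 0 0 0 0 1 2
  R[3]: 1 1 1 1 2 3
  R[4]: 1 1 2 2 3 4
  R[5]: 1 2 3 3 4 5
  R[6]: 1 2 3 4 5 6

giving w = (5, 6, 1, 3, 2, 4) via Δ²R.

2 SE-corners of the 9-cell Rothe diagram give Ess(w):

[(2, 4, 0), (4, 2, 1)]


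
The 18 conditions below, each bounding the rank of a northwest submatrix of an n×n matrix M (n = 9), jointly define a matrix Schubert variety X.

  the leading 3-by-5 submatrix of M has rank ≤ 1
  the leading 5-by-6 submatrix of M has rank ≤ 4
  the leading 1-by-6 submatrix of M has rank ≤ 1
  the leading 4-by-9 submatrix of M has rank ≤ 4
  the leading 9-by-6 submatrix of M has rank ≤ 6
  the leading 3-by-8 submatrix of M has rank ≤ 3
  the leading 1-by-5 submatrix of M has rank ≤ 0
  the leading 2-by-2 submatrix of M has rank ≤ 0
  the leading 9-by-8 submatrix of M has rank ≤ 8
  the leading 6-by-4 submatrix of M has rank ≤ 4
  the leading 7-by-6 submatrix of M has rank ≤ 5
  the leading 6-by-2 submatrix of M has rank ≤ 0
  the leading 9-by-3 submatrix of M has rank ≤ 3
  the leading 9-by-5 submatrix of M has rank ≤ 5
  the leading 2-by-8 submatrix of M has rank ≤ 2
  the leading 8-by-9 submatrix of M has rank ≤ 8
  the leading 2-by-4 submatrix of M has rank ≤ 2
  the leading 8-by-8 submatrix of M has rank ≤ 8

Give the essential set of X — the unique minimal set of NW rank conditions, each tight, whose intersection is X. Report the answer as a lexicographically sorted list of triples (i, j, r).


Recovering R(i,j) via the rank-extension bound from the 18 conditions:

  i=1: 0, 0, 0, 0, 0, 1, 1, 1, 1
  i=2: 0, 0, 1, 1, 1, 2, 2, 2, 2
  i=3: 0, 0, 1, 1, 1, 2, 3, 3, 3
  i=4: 0, 0, 1, 2, 2, 3, 4, 4, 4
  i=5: 0, 0, 1, 2, 3, 4, 5, 5, 5
  i=6: 0, 0, 1, 2, 3, 4, 5, 6, 6
  i=7: 1, 1, 2, 3, 4, 5, 6, 7, 7
  i=8: 1, 2, 3, 4, 5, 6, 7, 8, 8
  i=9: 1, 2, 3, 4, 5, 6, 7, 8, 9

so w = (6, 3, 7, 4, 5, 8, 1, 2, 9).

Fulton essential set (3 of the 17 Rothe cells):

[(1, 5, 0), (3, 5, 1), (6, 2, 0)]


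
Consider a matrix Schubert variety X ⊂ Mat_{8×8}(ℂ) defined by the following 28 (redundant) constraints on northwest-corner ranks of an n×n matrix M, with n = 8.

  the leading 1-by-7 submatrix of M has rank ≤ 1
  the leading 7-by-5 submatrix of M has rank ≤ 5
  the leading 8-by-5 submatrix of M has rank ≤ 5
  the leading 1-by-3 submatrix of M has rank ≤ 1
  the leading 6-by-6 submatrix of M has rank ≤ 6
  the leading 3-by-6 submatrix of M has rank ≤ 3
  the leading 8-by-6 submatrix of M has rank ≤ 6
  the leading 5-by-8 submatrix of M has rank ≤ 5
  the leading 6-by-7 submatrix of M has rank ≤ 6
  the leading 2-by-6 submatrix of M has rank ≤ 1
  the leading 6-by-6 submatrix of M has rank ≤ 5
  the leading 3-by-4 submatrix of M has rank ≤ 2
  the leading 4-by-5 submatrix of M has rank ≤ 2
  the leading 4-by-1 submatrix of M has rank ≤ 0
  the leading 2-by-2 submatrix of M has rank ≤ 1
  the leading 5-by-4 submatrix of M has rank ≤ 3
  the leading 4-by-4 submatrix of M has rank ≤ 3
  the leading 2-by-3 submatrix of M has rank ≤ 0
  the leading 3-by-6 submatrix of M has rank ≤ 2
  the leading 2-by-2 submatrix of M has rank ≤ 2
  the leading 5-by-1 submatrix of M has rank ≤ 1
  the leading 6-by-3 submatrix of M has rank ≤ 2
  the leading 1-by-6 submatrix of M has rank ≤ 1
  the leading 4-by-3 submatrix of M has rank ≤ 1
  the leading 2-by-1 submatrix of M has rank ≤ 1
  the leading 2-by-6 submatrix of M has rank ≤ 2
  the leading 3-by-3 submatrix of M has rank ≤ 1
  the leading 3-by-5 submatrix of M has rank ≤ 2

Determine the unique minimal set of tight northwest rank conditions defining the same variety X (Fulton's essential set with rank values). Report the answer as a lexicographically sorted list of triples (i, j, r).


Propagating the 28 rank bounds to every northwest block:

  0  0  0  1  1  1  1  1
  0  0  0  1  1  1  2  2
  0  1  1  2  2  2  3  3
  0  1  1  2  2  3  4  4
  1  2  2  3  3  4  5  5
  1  2  2  3  4  5  6  6
  1  2  3  4  5  6  7  7
  1  2  3  4  5  6  7  8

so w = (4, 7, 2, 6, 1, 5, 3, 8).

Fulton essential set (6 of the 13 Rothe cells):

[(2, 3, 0), (2, 6, 1), (4, 1, 0), (4, 3, 1), (4, 5, 2), (6, 3, 2)]


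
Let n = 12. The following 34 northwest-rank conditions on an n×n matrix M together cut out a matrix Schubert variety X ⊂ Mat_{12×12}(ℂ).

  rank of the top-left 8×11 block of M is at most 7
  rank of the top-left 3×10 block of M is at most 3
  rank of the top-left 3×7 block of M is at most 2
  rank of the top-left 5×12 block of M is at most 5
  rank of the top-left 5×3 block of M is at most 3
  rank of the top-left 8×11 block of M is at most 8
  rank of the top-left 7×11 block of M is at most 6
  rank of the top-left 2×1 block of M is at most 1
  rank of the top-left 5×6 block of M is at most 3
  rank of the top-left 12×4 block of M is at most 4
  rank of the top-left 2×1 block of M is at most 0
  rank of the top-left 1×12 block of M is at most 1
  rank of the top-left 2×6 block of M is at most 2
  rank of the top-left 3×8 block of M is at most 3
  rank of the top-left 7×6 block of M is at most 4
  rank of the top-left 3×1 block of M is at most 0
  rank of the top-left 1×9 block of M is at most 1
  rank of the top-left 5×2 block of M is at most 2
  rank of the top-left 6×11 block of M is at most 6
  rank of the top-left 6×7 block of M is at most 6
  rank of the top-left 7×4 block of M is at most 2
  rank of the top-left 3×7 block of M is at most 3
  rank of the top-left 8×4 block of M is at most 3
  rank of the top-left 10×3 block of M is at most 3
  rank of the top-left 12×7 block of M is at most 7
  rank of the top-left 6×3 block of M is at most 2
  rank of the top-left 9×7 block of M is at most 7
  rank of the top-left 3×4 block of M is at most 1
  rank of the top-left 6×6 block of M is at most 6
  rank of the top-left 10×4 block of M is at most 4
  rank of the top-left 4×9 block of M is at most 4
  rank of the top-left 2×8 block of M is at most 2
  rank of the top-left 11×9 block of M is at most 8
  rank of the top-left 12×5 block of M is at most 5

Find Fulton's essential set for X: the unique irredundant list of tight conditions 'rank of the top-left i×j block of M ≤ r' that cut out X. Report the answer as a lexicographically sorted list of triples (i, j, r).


The tightest implied rank at each (i,j), from the 34 conditions:

  0 | 1 | 1 | 1 | 1 | 1 | 1 | 1 | 1 | 1 | 1 | 1
  0 | 1 | 1 | 1 | 2 | 2 | 2 | 2 | 2 | 2 | 2 | 2
  0 | 1 | 1 | 1 | 2 | 2 | 2 | 3 | 3 | 3 | 3 | 3
  1 | 2 | 2 | 2 | 3 | 3 | 3 | 4 | 4 | 4 | 4 | 4
  1 | 2 | 2 | 2 | 3 | 3 | 4 | 5 | 5 | 5 | 5 | 5
  1 | 2 | 2 | 2 | 3 | 4 | 5 | 6 | 6 | 6 | 6 | 6
  1 | 2 | 2 | 2 | 3 | 4 | 5 | 6 | 6 | 6 | 6 | 7
  1 | 2 | 3 | 3 | 4 | 5 | 6 | 7 | 7 | 7 | 7 | 8
  1 | 2 | 3 | 4 | 5 | 6 | 7 | 8 | 8 | 8 | 8 | 9
  1 | 2 | 3 | 4 | 5 | 6 | 7 | 8 | 8 | 9 | 9 | 10
  1 | 2 | 3 | 4 | 5 | 6 | 7 | 8 | 8 | 9 | 10 | 11
  1 | 2 | 3 | 4 | 5 | 6 | 7 | 8 | 9 | 10 | 11 | 12

reading off 1-entries of Δ²R: w = (2, 5, 8, 1, 7, 6, 12, 3, 4, 10, 11, 9).

7 SE-corners of the 21-cell Rothe diagram give Ess(w):

[(3, 1, 0), (3, 4, 1), (3, 7, 2), (5, 6, 3), (7, 4, 2), (7, 11, 6), (11, 9, 8)]
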